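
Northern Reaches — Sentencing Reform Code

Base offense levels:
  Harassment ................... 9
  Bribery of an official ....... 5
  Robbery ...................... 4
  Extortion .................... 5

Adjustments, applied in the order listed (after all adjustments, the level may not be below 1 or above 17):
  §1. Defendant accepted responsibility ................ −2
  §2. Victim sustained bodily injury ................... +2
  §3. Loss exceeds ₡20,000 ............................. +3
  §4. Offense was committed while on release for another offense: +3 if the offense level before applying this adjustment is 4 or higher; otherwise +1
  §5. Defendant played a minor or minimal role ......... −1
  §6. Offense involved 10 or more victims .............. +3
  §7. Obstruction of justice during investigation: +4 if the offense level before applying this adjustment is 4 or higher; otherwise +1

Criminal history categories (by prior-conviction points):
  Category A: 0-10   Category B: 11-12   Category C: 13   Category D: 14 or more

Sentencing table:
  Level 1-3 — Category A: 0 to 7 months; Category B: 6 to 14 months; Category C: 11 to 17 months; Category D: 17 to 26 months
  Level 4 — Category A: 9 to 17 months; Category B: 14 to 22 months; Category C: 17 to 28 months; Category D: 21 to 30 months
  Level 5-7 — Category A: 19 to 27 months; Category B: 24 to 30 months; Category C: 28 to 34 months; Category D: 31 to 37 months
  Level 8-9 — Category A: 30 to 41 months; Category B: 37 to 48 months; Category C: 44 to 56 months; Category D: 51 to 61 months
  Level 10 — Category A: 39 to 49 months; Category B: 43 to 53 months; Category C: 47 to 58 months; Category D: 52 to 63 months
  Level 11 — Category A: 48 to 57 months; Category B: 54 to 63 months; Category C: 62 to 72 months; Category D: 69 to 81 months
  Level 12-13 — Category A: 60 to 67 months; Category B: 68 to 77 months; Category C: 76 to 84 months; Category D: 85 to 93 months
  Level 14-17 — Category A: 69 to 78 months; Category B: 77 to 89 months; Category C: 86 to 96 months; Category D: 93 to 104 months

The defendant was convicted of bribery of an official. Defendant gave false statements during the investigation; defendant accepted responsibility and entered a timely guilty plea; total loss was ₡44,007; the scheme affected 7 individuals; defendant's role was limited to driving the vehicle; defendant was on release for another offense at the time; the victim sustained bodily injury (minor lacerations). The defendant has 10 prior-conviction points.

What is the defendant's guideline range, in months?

Base offense level for bribery of an official: 5.
§1 applies: 5 − 2 = 3.
§2 applies: 3 + 2 = 5.
§3 applies: 5 + 3 = 8.
§4 applies (level before this adjustment is 8 ≥ 4, so +3): 8 + 3 = 11.
§5 applies: 11 − 1 = 10.
§6 does not apply.
§7 applies (level before this adjustment is 10 ≥ 4, so +4): 10 + 4 = 14.
Final offense level: 14.
Criminal history: 10 prior points → Category A (0-10).
Level 14 falls in the 14-17 band.
Grid: Level 14-17 × Category A = 69-78 months.

69-78 months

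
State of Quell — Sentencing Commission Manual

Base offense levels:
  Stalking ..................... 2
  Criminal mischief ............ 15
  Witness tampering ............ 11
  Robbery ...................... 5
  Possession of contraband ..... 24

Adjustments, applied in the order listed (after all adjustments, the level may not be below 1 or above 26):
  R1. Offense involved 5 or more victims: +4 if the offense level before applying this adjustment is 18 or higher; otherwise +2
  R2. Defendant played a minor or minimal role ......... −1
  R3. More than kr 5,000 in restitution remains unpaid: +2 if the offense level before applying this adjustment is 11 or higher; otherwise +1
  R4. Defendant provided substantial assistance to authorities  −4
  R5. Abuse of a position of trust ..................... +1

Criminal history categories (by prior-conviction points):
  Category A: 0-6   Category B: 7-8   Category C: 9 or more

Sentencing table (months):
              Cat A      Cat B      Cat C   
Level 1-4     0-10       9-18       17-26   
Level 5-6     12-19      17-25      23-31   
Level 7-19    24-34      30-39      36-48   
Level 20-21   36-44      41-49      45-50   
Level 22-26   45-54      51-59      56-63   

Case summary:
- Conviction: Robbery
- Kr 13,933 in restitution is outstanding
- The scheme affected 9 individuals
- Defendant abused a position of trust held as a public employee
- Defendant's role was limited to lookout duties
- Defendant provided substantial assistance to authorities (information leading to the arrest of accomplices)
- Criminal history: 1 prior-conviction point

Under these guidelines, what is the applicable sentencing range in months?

0-10 months

Base offense level for robbery: 5.
R1 applies (level before this adjustment is 5 < 18, so +2): 5 + 2 = 7.
R2 applies: 7 − 1 = 6.
R3 applies (level before this adjustment is 6 < 11, so +1): 6 + 1 = 7.
R4 applies: 7 − 4 = 3.
R5 applies: 3 + 1 = 4.
Final offense level: 4.
Criminal history: 1 prior point → Category A (0-6).
Level 4 falls in the 1-4 band.
Grid: Level 1-4 × Category A = 0-10 months.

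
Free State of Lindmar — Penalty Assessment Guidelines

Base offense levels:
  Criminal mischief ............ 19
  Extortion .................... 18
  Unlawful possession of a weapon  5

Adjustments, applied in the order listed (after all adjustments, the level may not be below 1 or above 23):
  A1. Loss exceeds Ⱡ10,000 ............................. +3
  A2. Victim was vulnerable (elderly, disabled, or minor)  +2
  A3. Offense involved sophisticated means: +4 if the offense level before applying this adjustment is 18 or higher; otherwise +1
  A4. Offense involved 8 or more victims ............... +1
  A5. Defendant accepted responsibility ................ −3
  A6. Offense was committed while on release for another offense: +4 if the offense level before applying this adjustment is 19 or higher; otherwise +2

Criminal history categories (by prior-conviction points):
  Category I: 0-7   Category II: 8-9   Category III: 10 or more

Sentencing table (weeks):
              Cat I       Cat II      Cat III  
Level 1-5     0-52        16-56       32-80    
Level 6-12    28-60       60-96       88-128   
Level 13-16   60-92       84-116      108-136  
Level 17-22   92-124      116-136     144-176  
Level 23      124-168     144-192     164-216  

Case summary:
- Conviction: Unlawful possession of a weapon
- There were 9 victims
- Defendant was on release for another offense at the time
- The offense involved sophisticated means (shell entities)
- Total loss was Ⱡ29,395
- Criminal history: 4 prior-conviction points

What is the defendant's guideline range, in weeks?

28-60 weeks

Base offense level for unlawful possession of a weapon: 5.
A1 applies: 5 + 3 = 8.
A3 applies (level before this adjustment is 8 < 18, so +1): 8 + 1 = 9.
A4 applies: 9 + 1 = 10.
A5 does not apply.
A6 applies (level before this adjustment is 10 < 19, so +2): 10 + 2 = 12.
Final offense level: 12.
Criminal history: 4 prior points → Category I (0-7).
Level 12 falls in the 6-12 band.
Grid: Level 6-12 × Category I = 28-60 weeks.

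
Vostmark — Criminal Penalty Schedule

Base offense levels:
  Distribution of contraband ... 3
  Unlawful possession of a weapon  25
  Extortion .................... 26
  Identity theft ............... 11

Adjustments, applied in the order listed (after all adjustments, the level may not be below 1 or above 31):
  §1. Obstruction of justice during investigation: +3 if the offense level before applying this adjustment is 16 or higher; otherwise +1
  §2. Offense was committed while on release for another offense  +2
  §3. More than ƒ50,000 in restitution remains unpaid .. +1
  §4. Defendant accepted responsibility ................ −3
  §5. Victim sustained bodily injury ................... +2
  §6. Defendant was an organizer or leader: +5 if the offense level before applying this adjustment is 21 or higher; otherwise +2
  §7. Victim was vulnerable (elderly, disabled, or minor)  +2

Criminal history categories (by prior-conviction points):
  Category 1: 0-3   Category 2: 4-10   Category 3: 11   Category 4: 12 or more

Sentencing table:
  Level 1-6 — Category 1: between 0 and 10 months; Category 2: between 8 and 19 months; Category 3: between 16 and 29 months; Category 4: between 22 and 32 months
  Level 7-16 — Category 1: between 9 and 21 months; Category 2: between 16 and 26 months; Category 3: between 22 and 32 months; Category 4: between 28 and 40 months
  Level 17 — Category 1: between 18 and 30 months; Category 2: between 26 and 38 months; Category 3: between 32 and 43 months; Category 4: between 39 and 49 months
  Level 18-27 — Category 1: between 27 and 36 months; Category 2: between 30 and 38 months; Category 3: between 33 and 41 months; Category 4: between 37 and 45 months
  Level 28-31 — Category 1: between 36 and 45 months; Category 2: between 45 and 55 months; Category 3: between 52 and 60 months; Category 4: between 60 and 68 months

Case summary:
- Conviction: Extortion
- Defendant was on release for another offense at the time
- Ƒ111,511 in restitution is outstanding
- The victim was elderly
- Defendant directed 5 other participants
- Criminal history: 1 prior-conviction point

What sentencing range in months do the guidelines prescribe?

36-45 months

Base offense level for extortion: 26.
§2 applies: 26 + 2 = 28.
§3 applies: 28 + 1 = 29.
§6 applies (level before this adjustment is 29 ≥ 21, so +5): 29 + 5 = 34.
§7 applies: 34 + 2 = 36.
Level 36 exceeds the maximum of 31; capped at 31.
Final offense level: 31.
Criminal history: 1 prior point → Category 1 (0-3).
Level 31 falls in the 28-31 band.
Grid: Level 28-31 × Category 1 = 36-45 months.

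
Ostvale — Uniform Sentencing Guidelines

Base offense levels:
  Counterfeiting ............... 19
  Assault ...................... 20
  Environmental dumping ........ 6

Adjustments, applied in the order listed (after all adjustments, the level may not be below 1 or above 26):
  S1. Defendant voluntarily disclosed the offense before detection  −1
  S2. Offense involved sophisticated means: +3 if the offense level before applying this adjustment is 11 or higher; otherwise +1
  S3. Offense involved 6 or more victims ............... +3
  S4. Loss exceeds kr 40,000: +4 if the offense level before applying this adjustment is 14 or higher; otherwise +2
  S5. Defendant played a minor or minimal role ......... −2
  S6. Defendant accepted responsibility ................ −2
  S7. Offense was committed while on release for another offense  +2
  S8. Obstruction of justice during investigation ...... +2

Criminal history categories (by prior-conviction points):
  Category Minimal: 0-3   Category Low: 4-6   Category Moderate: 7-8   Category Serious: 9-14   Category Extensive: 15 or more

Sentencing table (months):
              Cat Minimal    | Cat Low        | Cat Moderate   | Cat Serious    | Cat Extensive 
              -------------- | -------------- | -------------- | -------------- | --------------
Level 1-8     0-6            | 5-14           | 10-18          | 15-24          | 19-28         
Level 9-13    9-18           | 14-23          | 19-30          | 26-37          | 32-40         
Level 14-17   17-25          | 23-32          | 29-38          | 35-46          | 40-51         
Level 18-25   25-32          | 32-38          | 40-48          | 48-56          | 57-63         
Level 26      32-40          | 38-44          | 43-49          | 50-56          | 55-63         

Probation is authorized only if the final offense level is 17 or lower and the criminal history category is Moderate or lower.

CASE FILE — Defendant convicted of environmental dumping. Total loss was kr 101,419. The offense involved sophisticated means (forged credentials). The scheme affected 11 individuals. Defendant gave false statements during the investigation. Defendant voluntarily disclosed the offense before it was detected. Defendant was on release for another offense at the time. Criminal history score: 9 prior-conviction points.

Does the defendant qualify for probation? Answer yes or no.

No

Base offense level for environmental dumping: 6.
S1 applies: 6 − 1 = 5.
S2 applies (level before this adjustment is 5 < 11, so +1): 5 + 1 = 6.
S3 applies: 6 + 3 = 9.
S4 applies (level before this adjustment is 9 < 14, so +2): 9 + 2 = 11.
S6 does not apply.
S7 applies: 11 + 2 = 13.
S8 applies: 13 + 2 = 15.
Final offense level: 15.
Criminal history: 9 prior points → Category Serious (9-14).
Level 15 falls in the 14-17 band.
Grid: Level 14-17 × Category Serious = 35-46 months.
Probation check: level 15 ≤ 17 and category Serious > Moderate → not eligible.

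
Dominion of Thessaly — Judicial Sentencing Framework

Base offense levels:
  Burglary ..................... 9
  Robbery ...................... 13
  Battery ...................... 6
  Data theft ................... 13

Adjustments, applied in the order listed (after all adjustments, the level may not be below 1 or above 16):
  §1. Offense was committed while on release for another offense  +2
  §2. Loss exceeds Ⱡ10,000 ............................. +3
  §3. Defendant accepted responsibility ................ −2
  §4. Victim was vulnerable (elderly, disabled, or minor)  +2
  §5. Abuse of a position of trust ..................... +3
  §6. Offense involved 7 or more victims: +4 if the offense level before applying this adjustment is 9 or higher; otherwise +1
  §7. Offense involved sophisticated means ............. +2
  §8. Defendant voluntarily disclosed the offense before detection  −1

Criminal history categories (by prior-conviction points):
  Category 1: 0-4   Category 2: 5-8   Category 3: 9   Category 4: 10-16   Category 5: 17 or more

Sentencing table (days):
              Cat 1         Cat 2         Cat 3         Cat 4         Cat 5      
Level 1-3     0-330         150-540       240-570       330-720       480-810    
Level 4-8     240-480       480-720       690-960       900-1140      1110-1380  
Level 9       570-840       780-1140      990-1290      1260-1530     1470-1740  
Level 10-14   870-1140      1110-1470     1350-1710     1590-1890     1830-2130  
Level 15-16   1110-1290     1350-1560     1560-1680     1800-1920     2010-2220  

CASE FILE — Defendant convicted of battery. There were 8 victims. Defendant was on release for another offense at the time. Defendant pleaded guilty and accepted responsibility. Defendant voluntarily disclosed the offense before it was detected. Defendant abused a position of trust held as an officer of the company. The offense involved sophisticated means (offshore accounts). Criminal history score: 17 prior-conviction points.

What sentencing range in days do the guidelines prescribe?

1830-2130 days

Base offense level for battery: 6.
§1 applies: 6 + 2 = 8.
§3 applies: 8 − 2 = 6.
§5 applies: 6 + 3 = 9.
§6 applies (level before this adjustment is 9 ≥ 9, so +4): 9 + 4 = 13.
§7 applies: 13 + 2 = 15.
§8 applies: 15 − 1 = 14.
Final offense level: 14.
Criminal history: 17 prior points → Category 5 (17+).
Level 14 falls in the 10-14 band.
Grid: Level 10-14 × Category 5 = 1830-2130 days.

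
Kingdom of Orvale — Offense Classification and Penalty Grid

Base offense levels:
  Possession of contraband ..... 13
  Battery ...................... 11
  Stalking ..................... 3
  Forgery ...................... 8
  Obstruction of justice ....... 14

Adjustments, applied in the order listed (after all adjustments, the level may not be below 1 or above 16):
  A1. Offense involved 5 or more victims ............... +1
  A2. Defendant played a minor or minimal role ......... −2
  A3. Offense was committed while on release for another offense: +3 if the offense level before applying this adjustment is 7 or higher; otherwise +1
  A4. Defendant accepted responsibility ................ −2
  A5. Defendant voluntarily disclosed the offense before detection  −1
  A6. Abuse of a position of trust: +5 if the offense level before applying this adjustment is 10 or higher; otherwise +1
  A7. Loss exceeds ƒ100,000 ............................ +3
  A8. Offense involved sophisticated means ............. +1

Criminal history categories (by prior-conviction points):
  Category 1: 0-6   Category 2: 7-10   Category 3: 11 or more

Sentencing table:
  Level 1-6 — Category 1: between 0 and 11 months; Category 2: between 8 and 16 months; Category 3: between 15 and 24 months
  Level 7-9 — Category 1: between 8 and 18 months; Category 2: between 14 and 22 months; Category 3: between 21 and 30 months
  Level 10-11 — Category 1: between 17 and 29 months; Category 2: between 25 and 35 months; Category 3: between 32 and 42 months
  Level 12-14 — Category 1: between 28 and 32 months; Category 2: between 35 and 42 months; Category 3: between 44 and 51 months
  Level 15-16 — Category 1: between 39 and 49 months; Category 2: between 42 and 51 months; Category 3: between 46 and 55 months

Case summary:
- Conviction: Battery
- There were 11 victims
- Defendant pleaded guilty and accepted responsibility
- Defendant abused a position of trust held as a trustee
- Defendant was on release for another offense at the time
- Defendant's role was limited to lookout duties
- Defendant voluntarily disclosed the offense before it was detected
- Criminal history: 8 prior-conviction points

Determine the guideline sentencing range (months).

Base offense level for battery: 11.
A1 applies: 11 + 1 = 12.
A2 applies: 12 − 2 = 10.
A3 applies (level before this adjustment is 10 ≥ 7, so +3): 10 + 3 = 13.
A4 applies: 13 − 2 = 11.
A5 applies: 11 − 1 = 10.
A6 applies (level before this adjustment is 10 ≥ 10, so +5): 10 + 5 = 15.
Final offense level: 15.
Criminal history: 8 prior points → Category 2 (7-10).
Level 15 falls in the 15-16 band.
Grid: Level 15-16 × Category 2 = 42-51 months.

42-51 months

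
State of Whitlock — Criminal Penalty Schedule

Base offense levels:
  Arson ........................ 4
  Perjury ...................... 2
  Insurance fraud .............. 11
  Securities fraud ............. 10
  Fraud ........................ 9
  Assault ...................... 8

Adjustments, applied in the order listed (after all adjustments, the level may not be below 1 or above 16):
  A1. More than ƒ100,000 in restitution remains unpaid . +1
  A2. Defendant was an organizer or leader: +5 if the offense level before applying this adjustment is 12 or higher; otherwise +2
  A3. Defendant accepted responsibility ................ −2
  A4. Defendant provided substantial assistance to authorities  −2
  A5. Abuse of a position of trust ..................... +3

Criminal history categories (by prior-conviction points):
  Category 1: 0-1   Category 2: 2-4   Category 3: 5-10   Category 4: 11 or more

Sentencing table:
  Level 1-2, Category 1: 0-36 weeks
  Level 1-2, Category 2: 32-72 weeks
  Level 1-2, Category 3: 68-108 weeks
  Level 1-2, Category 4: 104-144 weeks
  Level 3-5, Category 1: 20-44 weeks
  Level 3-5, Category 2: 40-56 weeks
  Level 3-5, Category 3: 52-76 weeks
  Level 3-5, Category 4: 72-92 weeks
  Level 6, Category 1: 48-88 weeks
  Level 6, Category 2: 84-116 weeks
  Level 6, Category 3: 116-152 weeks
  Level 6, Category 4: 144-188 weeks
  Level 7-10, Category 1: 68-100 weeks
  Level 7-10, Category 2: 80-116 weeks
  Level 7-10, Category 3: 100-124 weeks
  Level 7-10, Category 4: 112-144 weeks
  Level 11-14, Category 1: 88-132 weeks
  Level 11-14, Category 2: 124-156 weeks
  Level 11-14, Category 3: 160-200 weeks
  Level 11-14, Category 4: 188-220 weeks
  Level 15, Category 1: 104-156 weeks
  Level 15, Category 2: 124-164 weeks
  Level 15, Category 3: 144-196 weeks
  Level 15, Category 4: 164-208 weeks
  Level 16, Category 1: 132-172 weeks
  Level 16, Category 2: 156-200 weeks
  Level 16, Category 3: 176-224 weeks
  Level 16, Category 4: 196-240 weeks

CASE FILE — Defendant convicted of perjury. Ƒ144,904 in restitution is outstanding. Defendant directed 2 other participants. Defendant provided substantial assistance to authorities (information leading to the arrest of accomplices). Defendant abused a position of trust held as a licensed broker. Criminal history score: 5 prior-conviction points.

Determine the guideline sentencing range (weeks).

Base offense level for perjury: 2.
A1 applies: 2 + 1 = 3.
A2 applies (level before this adjustment is 3 < 12, so +2): 3 + 2 = 5.
A4 applies: 5 − 2 = 3.
A5 applies: 3 + 3 = 6.
Final offense level: 6.
Criminal history: 5 prior points → Category 3 (5-10).
Level 6 falls in the 6 band.
Grid: Level 6 × Category 3 = 116-152 weeks.

116-152 weeks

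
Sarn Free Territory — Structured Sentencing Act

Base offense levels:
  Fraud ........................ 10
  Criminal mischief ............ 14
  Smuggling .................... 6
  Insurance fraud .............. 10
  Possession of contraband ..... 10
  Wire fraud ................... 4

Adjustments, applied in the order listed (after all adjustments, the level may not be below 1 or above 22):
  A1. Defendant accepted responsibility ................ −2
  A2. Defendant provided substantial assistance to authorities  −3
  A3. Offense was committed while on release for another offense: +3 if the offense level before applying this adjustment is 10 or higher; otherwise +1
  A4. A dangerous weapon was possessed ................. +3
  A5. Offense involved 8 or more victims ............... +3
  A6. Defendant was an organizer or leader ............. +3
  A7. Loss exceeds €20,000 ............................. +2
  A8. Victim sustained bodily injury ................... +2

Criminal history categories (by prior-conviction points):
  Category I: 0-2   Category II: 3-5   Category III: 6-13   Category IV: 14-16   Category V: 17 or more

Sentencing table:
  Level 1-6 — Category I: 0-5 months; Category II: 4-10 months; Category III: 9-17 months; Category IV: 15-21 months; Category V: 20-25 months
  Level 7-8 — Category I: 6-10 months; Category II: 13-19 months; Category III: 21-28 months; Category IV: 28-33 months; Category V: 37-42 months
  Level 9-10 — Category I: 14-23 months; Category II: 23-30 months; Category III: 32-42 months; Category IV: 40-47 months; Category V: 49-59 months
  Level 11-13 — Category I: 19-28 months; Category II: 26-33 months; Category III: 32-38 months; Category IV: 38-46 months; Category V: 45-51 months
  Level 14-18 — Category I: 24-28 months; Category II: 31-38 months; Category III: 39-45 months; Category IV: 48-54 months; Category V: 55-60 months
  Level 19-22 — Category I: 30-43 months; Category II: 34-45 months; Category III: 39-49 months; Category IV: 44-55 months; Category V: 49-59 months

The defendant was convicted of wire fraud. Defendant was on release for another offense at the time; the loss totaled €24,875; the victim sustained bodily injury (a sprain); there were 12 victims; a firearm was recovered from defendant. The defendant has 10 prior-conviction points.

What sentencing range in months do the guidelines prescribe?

39-45 months

Base offense level for wire fraud: 4.
A1 does not apply.
A2 does not apply.
A3 applies (level before this adjustment is 4 < 10, so +1): 4 + 1 = 5.
A4 applies: 5 + 3 = 8.
A5 applies: 8 + 3 = 11.
A6 does not apply.
A7 applies: 11 + 2 = 13.
A8 applies: 13 + 2 = 15.
Final offense level: 15.
Criminal history: 10 prior points → Category III (6-13).
Level 15 falls in the 14-18 band.
Grid: Level 14-18 × Category III = 39-45 months.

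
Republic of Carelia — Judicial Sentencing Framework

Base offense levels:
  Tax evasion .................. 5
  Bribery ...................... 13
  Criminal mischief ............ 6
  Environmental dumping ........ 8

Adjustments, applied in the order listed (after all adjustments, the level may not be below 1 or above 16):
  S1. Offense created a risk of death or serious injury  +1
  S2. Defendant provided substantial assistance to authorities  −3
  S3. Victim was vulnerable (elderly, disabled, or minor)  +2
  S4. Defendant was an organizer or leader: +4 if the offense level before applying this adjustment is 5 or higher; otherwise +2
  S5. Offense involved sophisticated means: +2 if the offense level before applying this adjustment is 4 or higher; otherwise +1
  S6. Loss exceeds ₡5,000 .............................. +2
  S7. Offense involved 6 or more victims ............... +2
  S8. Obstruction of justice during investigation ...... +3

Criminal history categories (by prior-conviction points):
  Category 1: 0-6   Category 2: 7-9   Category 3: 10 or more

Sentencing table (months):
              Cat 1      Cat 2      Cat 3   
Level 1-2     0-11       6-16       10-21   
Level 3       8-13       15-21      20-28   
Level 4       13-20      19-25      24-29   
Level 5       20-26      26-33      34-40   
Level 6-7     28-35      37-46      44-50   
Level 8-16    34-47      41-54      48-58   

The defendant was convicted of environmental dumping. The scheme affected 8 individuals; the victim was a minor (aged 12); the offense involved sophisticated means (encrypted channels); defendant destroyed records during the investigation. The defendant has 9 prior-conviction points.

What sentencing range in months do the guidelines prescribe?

41-54 months

Base offense level for environmental dumping: 8.
S2 does not apply.
S3 applies: 8 + 2 = 10.
S5 applies (level before this adjustment is 10 ≥ 4, so +2): 10 + 2 = 12.
S6 does not apply.
S7 applies: 12 + 2 = 14.
S8 applies: 14 + 3 = 17.
Level 17 exceeds the maximum of 16; capped at 16.
Final offense level: 16.
Criminal history: 9 prior points → Category 2 (7-9).
Level 16 falls in the 8-16 band.
Grid: Level 8-16 × Category 2 = 41-54 months.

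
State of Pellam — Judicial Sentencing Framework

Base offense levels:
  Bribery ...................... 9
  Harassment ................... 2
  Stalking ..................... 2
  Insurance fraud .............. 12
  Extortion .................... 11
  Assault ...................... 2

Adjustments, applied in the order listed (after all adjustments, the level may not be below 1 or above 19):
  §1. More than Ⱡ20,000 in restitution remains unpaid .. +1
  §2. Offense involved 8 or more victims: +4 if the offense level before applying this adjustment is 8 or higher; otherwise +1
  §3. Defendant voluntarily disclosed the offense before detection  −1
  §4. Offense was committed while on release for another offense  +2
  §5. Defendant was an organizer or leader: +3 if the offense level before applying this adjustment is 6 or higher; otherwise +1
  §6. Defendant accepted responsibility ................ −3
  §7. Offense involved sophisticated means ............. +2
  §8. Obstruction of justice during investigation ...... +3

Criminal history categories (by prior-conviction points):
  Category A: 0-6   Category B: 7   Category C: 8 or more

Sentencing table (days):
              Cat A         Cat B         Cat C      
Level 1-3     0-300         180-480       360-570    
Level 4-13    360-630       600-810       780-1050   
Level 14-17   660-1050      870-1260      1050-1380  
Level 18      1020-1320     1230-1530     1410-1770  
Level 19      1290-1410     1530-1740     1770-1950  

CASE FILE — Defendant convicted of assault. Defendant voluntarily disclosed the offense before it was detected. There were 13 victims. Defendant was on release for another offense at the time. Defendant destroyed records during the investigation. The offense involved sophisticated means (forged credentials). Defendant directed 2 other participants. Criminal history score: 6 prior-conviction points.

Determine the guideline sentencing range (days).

360-630 days

Base offense level for assault: 2.
§2 applies (level before this adjustment is 2 < 8, so +1): 2 + 1 = 3.
§3 applies: 3 − 1 = 2.
§4 applies: 2 + 2 = 4.
§5 applies (level before this adjustment is 4 < 6, so +1): 4 + 1 = 5.
§6 does not apply.
§7 applies: 5 + 2 = 7.
§8 applies: 7 + 3 = 10.
Final offense level: 10.
Criminal history: 6 prior points → Category A (0-6).
Level 10 falls in the 4-13 band.
Grid: Level 4-13 × Category A = 360-630 days.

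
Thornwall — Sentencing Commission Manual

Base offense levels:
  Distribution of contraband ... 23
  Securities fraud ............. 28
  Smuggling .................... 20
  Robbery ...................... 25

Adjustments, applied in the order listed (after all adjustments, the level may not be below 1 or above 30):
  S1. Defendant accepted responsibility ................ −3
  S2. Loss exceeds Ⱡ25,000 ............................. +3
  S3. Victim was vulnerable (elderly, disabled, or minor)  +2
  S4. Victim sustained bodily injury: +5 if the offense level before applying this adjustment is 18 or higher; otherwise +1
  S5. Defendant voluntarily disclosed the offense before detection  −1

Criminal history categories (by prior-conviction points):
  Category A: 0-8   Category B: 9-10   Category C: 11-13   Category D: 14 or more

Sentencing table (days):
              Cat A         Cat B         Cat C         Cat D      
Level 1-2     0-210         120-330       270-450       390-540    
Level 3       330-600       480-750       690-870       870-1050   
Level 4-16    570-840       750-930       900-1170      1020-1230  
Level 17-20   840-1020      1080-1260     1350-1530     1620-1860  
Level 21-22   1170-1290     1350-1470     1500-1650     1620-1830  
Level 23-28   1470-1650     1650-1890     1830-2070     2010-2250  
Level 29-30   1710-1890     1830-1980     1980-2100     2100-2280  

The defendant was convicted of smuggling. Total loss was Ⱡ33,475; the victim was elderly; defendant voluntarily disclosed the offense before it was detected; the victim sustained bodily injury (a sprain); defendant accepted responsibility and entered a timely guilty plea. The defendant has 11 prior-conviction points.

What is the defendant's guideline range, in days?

Base offense level for smuggling: 20.
S1 applies: 20 − 3 = 17.
S2 applies: 17 + 3 = 20.
S3 applies: 20 + 2 = 22.
S4 applies (level before this adjustment is 22 ≥ 18, so +5): 22 + 5 = 27.
S5 applies: 27 − 1 = 26.
Final offense level: 26.
Criminal history: 11 prior points → Category C (11-13).
Level 26 falls in the 23-28 band.
Grid: Level 23-28 × Category C = 1830-2070 days.

1830-2070 days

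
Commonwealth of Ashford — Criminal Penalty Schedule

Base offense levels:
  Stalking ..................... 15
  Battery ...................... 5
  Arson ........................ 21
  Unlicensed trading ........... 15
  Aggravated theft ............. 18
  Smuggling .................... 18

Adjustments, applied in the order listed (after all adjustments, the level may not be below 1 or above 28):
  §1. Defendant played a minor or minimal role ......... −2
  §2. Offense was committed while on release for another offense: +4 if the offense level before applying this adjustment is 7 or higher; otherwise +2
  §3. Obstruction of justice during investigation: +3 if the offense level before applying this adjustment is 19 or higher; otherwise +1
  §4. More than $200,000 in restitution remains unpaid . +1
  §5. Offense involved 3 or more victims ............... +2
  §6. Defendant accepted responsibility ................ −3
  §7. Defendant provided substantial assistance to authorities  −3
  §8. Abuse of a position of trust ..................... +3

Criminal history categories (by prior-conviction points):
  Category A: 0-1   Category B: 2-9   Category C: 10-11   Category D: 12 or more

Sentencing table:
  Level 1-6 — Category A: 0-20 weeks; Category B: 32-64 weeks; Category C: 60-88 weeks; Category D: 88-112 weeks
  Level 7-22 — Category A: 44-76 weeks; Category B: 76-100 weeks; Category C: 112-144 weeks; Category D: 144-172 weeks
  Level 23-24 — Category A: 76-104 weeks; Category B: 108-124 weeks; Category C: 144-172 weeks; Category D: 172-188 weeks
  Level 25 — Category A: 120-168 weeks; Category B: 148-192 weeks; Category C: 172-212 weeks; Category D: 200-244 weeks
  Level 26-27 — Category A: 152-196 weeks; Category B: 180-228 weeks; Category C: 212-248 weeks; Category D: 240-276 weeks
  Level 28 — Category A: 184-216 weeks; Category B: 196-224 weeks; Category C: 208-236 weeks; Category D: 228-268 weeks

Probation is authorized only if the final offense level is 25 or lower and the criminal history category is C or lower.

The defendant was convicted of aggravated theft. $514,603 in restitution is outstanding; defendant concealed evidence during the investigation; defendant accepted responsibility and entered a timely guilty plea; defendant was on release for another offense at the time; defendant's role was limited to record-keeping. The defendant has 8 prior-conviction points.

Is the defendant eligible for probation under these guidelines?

Yes

Base offense level for aggravated theft: 18.
§1 applies: 18 − 2 = 16.
§2 applies (level before this adjustment is 16 ≥ 7, so +4): 16 + 4 = 20.
§3 applies (level before this adjustment is 20 ≥ 19, so +3): 20 + 3 = 23.
§4 applies: 23 + 1 = 24.
§6 applies: 24 − 3 = 21.
Final offense level: 21.
Criminal history: 8 prior points → Category B (2-9).
Level 21 falls in the 7-22 band.
Grid: Level 7-22 × Category B = 76-100 weeks.
Probation check: level 21 ≤ 25 and category B ≤ C → eligible.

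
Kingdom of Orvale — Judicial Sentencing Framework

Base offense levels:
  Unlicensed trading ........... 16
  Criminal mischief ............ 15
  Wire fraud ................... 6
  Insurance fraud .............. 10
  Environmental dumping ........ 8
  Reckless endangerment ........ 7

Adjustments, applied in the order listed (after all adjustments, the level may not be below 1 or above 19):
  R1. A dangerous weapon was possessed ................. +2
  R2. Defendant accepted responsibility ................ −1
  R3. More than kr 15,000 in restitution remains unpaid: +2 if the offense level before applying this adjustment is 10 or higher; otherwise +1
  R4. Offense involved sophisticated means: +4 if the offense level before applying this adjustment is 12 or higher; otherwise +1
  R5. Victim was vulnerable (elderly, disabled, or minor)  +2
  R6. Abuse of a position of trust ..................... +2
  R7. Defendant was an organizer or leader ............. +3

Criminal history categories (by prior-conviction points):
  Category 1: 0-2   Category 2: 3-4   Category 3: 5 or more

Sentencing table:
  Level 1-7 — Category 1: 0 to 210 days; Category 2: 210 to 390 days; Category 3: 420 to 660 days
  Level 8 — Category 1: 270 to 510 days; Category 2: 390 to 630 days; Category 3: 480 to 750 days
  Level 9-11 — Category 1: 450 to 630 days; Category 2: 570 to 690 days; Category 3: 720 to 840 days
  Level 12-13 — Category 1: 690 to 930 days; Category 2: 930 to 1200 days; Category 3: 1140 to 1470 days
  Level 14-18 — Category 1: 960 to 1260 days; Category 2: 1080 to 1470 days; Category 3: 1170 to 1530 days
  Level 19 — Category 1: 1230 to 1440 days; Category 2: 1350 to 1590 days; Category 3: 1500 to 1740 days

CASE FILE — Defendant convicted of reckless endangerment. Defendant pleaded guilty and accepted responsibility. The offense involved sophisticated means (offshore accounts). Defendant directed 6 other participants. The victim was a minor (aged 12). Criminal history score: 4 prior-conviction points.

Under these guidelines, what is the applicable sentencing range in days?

930-1200 days

Base offense level for reckless endangerment: 7.
R1 does not apply.
R2 applies: 7 − 1 = 6.
R3 does not apply.
R4 applies (level before this adjustment is 6 < 12, so +1): 6 + 1 = 7.
R5 applies: 7 + 2 = 9.
R6 does not apply.
R7 applies: 9 + 3 = 12.
Final offense level: 12.
Criminal history: 4 prior points → Category 2 (3-4).
Level 12 falls in the 12-13 band.
Grid: Level 12-13 × Category 2 = 930-1200 days.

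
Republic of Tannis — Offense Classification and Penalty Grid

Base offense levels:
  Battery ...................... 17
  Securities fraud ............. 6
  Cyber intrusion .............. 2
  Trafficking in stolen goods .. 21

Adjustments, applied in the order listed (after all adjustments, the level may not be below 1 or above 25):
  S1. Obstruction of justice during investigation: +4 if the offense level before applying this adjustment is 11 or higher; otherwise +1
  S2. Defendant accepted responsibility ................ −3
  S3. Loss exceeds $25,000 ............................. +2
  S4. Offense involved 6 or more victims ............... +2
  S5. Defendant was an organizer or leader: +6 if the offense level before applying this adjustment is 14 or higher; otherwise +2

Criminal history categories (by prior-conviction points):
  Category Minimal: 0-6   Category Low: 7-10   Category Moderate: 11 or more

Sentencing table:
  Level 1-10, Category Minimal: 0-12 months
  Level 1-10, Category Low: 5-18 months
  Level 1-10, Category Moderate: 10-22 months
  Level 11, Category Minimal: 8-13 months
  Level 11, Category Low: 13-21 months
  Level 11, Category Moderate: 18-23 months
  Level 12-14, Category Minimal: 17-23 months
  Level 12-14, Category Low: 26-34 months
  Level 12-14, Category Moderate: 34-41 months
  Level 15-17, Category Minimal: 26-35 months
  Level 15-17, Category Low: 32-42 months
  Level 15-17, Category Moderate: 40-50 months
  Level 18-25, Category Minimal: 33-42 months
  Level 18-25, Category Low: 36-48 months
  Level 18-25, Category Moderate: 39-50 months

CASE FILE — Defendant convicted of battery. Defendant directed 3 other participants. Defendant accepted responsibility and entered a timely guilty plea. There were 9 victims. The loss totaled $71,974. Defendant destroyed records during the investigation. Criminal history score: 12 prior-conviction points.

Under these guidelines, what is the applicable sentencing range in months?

Base offense level for battery: 17.
S1 applies (level before this adjustment is 17 ≥ 11, so +4): 17 + 4 = 21.
S2 applies: 21 − 3 = 18.
S3 applies: 18 + 2 = 20.
S4 applies: 20 + 2 = 22.
S5 applies (level before this adjustment is 22 ≥ 14, so +6): 22 + 6 = 28.
Level 28 exceeds the maximum of 25; capped at 25.
Final offense level: 25.
Criminal history: 12 prior points → Category Moderate (11+).
Level 25 falls in the 18-25 band.
Grid: Level 18-25 × Category Moderate = 39-50 months.

39-50 months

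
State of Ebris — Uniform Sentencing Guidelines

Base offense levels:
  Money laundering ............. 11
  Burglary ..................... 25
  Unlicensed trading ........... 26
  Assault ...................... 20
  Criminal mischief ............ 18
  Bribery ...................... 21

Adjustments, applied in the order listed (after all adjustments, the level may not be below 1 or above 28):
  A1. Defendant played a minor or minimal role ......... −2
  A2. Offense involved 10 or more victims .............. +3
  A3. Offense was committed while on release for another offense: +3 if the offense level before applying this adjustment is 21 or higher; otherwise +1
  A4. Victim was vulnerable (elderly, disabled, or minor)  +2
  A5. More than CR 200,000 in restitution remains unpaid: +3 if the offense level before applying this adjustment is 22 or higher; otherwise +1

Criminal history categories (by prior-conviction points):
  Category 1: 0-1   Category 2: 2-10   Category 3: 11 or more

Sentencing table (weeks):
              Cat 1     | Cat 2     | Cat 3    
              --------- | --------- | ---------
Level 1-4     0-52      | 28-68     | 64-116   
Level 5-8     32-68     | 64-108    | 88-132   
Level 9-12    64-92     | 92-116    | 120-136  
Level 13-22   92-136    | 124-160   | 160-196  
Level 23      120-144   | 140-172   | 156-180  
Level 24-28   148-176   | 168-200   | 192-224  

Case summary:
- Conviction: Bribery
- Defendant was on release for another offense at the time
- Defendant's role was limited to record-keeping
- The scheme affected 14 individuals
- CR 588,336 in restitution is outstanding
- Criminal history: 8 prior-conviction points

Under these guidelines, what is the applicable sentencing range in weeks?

Base offense level for bribery: 21.
A1 applies: 21 − 2 = 19.
A2 applies: 19 + 3 = 22.
A3 applies (level before this adjustment is 22 ≥ 21, so +3): 22 + 3 = 25.
A5 applies (level before this adjustment is 25 ≥ 22, so +3): 25 + 3 = 28.
Final offense level: 28.
Criminal history: 8 prior points → Category 2 (2-10).
Level 28 falls in the 24-28 band.
Grid: Level 24-28 × Category 2 = 168-200 weeks.

168-200 weeks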